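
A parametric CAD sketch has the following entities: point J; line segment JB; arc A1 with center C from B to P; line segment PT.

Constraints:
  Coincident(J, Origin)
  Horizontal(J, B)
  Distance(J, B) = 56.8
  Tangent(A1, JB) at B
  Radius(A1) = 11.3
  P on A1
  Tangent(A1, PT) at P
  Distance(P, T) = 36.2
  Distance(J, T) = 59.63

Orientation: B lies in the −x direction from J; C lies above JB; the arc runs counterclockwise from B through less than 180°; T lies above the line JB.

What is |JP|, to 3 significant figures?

46.6

Checks: ∠(CB, BJ) = 90.00° ✓; |CP| = 11.30 ✓; ∠(CP, PT) = 90.00° ✓; |PT| = 36.20 ✓; |JT| = 59.63 ✓.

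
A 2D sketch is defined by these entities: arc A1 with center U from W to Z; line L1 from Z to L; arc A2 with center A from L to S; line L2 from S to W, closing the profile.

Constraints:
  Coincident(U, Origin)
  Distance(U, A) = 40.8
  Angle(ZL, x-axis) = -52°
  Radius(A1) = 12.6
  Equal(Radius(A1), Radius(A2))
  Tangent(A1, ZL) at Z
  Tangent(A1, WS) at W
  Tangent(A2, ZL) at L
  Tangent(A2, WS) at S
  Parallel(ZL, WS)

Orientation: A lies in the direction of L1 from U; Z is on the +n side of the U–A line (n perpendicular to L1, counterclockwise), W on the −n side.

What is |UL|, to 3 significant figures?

42.7

Tangency of A1 to both parallel lines with radius 12.6 puts Z and W at U ± 12.6·n: Z = (9.93, 7.76), W = (-9.93, -7.76). Equal radii place L and S the same way about A: L = A + 12.6·n = (35.0, -24.4), S = A − 12.6·n = (15.2, -39.9). Then |UL| = |L − U| = 42.7.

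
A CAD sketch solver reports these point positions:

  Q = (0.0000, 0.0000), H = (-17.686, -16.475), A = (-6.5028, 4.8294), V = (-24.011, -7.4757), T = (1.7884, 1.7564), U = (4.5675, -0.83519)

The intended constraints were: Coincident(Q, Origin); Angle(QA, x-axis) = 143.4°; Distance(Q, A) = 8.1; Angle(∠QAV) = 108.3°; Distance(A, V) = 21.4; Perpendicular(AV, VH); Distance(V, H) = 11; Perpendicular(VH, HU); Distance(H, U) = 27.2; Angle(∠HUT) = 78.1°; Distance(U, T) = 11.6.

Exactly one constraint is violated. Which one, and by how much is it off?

Distance(U, T) = 11.6 — off by 7.80.

Q = (0.00, 0.00) ✓; QA at 143.4° ✓; |QA| = 8.100 ✓; ∠QAV = 108.3° ✓; |AV| = 21.40 ✓; ∠(AV, VH) = 90.00° ✓; |VH| = 11.00 ✓; ∠(VH, HU) = 90.00° ✓; |HU| = 27.20 ✓; ∠HUT = 78.10° ✓; |UT| = 3.800 ✗.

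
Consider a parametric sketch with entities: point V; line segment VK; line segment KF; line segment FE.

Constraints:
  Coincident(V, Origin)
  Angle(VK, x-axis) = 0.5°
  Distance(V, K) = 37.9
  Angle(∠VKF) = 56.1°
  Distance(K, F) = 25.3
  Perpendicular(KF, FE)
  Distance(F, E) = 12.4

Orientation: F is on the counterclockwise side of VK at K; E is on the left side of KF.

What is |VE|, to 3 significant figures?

19.5

V is at the origin; VK runs at 0.5° with length 37.9, so K = 37.9·(cos 0.5°, sin 0.5°) = (37.9, 0.331). ∠VKF = 56.1°, so KF runs at 0.5° + (180° − 56.1°) = 124° from the x-axis; with |KF| = 25.3, F = K + 25.3·(cos 124°, sin 124°) = (23.6, 21.2). The perpendicularity gives FE at right angles to KF; with |FE| = 12.4 on the left of KF, E = F + 12.4·(-0.825, -0.565) = (13.4, 14.2). Then |VE| = |E − V| = 19.5.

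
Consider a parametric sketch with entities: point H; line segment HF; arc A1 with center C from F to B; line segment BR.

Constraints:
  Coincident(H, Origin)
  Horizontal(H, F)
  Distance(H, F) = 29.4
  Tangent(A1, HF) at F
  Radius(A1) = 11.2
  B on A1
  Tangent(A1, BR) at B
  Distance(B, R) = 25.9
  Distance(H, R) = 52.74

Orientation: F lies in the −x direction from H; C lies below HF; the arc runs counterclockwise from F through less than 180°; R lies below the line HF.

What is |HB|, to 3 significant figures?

42.5

Checks: |CF| = 11.20 ✓; |CB| = 11.20 ✓; ∠(CB, BR) = 90.00° ✓; |BR| = 25.90 ✓; |HR| = 52.74 ✓.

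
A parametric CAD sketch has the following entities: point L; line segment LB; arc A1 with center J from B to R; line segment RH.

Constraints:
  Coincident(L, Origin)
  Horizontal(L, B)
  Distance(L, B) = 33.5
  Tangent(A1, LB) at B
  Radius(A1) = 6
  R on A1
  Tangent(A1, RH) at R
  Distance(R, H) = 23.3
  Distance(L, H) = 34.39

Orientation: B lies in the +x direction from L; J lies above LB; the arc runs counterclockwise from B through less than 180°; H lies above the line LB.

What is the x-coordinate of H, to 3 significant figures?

21.5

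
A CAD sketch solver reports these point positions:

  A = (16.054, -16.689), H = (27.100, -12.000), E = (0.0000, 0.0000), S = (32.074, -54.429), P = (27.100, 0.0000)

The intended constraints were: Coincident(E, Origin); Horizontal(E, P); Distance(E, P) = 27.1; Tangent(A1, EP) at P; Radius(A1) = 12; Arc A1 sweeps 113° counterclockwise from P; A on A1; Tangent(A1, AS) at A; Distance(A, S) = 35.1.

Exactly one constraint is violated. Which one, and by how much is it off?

Distance(A, S) = 35.1 — off by 5.90.

E = (0.00, 0.00) ✓; E.y = 0.00, P.y = 0.00 ✓; |EP| = 27.10 ✓; ∠(HP, PE) = 90.00° ✓; |HP| = 12.00 ✓; bearing(H→A) − bearing(H→P) = 113.0° ✓; |HA| = 12.00 ✓; ∠(HA, AS) = 90.00° ✓; |AS| = 41.00 ✗.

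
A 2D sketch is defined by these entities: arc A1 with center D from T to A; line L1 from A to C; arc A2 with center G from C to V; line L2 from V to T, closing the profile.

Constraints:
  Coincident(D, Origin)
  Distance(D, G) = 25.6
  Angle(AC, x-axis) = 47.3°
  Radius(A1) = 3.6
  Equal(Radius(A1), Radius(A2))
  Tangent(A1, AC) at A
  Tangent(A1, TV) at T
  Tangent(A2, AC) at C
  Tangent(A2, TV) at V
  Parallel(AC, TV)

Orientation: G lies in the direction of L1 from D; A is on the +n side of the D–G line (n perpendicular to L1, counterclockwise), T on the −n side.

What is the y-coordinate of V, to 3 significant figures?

16.4

The slot axis is L1's direction at 47.3°, so u = (cos 47.3°, sin 47.3°) = (0.678, 0.735) and n = (−sin 47.3°, cos 47.3°) = (-0.735, 0.678). D is at the origin and G lies 25.6 along u from D, so G = 25.6·u = (17.4, 18.8). Tangency of A1 to both parallel lines with radius 3.6 puts A and T at D ± 3.6·n: A = (-2.65, 2.44), T = (2.65, -2.44). Equal radii place C and V the same way about G: C = G + 3.6·n = (14.7, 21.3), V = G − 3.6·n = (20.0, 16.4). So V.y = 16.4.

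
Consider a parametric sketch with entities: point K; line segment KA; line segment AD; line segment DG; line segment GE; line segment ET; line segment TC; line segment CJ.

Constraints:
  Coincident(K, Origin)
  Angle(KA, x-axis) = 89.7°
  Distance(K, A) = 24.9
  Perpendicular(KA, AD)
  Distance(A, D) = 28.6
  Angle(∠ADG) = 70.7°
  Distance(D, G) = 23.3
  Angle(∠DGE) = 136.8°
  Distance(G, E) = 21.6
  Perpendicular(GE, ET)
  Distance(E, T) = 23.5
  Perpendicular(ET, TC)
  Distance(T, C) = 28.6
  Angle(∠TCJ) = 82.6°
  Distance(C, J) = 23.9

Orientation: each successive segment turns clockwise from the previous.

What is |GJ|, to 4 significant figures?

3.927

K is at the origin; KA runs at 89.7° with length 24.9, so A = (0.1304, 24.90). KA ⟂ AD, so AD runs at -0.3000°; with |AD| = 28.6, D = (28.73, 24.75). ∠ADG = 70.7° gives DG at -109.6° from the x-axis; with |DG| = 23.3, G = (20.91, 2.800). ∠DGE = 136.8° gives GE at -152.8° from the x-axis; with |GE| = 21.6, E = (1.703, -7.073). GE is perpendicular to ET, so ET runs at 117.2°; with |ET| = 23.5, T = (-9.039, 13.83). The perpendicularity gives TC at right angles to ET, so TC runs at 27.20°; with |TC| = 28.6, C = (16.40, 26.90). ∠TCJ = 82.6° gives CJ at -70.20° from the x-axis; with |CJ| = 23.9, J = (24.49, 4.414). Then |GJ| = |J − G| = 3.927.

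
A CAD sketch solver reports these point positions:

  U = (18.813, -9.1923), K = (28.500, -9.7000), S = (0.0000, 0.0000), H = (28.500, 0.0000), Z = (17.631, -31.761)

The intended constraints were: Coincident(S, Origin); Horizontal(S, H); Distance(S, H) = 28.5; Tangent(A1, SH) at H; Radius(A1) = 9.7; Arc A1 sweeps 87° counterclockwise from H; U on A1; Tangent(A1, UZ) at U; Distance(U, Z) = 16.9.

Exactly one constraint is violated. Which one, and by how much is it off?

Distance(U, Z) = 16.9 — off by 5.70.

S = (0.00, 0.00) ✓; S.y = 0.00, H.y = 0.00 ✓; |SH| = 28.50 ✓; ∠(KH, HS) = 90.00° ✓; |KH| = 9.700 ✓; bearing(K→U) − bearing(K→H) = 87.00° ✓; |KU| = 9.700 ✓; ∠(KU, UZ) = 90.00° ✓; |UZ| = 22.60 ✗.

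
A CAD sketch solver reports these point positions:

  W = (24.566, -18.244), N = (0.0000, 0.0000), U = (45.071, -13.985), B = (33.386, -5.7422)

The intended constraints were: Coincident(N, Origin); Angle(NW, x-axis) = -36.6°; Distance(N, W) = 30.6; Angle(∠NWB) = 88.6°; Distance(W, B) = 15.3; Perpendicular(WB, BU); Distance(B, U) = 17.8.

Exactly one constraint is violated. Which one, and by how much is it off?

Distance(B, U) = 17.8 — off by 3.50.

N = (0.00, 0.00) ✓; NW at -36.60° ✓; |NW| = 30.60 ✓; ∠NWB = 88.60° ✓; |WB| = 15.30 ✓; ∠(WB, BU) = 90.00° ✓; |BU| = 14.30 ✗.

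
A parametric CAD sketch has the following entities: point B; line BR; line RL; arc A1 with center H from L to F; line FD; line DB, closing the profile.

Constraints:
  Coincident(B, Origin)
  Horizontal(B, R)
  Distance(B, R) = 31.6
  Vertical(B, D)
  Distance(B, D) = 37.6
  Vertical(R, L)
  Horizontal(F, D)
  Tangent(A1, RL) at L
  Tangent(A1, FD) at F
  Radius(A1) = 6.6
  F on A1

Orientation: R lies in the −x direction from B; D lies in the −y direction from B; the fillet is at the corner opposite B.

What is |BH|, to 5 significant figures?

39.825

B is at the origin; B and R share the same y with |BR| = 31.6 and R on the −x side, so R = (-31.600, 0.0000). BD is vertical with |BD| = 37.6 and D on the −y side, so D = (0.0000, -37.600). The virtual corner opposite B is at (-31.600, -37.600). Tangency of A1 to RL means the radius HL is perpendicular to RL and since A1 is tangent to FD there, HF ⟂ FD, with radius 6.6, so the center H sits 6.6 in from both sides at H = (-25.000, -31.000). Then |BH| = |H − B| = 39.825.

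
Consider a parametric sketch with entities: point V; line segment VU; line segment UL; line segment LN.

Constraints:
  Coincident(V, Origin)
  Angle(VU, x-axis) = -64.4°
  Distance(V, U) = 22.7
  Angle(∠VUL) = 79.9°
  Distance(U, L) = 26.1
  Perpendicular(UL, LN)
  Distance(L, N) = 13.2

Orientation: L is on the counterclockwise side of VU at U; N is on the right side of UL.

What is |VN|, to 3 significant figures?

41.9

∠VUL = 79.9°, so UL runs at -64.4° + (180° − 79.9°) = 35.7° from the x-axis; with |UL| = 26.1, L = U + 26.1·(cos 35.7°, sin 35.7°) = (31.0, -5.24). UL ⟂ LN; with |LN| = 13.2 on the right of UL, N = L + 13.2·(0.584, -0.812) = (38.7, -16.0). Then |VN| = |N − V| = 41.9.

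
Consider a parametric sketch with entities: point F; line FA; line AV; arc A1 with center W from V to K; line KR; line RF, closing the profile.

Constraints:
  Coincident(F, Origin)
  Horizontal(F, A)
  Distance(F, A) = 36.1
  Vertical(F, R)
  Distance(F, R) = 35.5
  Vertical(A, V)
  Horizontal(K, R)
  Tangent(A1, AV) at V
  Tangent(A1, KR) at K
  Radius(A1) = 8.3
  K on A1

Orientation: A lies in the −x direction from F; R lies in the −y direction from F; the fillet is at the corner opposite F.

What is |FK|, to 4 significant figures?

45.09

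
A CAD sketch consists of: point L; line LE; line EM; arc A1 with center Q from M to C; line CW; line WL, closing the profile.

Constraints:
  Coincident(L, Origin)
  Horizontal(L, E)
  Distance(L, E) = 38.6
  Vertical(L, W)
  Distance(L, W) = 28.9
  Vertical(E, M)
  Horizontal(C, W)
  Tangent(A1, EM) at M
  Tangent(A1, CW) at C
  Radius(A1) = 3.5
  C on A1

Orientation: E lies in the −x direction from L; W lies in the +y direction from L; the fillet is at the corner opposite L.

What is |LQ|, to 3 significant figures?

43.3

L and W share the same x with |LW| = 28.9 and W on the +y side, so W = (0.00, 28.9). The virtual corner opposite L is at (-38.6, 28.9). Since A1 is tangent to EM there, QM ⟂ EM and the tangent condition forces QC to be normal to CW, with radius 3.5, so the center Q sits 3.5 in from both sides at Q = (-35.1, 25.4). Then |LQ| = |Q − L| = 43.3.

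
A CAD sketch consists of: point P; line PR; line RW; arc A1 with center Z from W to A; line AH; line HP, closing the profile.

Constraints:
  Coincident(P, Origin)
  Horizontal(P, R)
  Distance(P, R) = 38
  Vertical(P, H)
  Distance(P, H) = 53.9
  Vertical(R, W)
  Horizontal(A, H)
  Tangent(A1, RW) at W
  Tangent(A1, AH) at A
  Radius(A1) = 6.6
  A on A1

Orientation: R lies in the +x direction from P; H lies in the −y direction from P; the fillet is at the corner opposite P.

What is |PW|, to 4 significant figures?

60.67

The virtual corner opposite P is at (38.00, -53.90). A1 meets RW tangentially, so ZW is at right angles to RW and A1 meets AH tangentially, so ZA is at right angles to AH, with radius 6.6, so the center Z sits 6.6 in from both sides at Z = (31.40, -47.30). That places the tangent points at W = (38.00, -47.30) on RW and A = (31.40, -53.90) on AH. Then |PW| = |W − P| = 60.67.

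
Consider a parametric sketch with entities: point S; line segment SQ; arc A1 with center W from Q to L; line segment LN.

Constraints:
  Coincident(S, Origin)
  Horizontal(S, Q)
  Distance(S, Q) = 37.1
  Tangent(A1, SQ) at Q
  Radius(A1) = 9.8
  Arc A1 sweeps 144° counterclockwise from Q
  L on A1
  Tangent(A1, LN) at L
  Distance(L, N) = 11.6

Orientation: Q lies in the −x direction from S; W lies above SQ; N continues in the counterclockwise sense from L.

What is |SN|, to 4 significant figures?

47.55

S is at the origin; SQ is horizontal with |SQ| = 37.1 and Q on the −x side, so Q = (-37.10, 0.000). Since A1 is tangent to SQ there, WQ ⟂ SQ, so W = Q + (0, 9.8) = (-37.10, 9.800). On A1, Q sits at bearing -90° from W; a 144° counterclockwise sweep puts L at bearing 54°, so L = W + 9.8·(cos 54°, sin 54°) = (-31.34, 17.73). A1 meets LN tangentially, so WL is at right angles to LN, so LN runs along (−sin 54°, cos 54°); with |LN| = 11.6, N = (-40.72, 24.55). Then |SN| = |N − S| = 47.55.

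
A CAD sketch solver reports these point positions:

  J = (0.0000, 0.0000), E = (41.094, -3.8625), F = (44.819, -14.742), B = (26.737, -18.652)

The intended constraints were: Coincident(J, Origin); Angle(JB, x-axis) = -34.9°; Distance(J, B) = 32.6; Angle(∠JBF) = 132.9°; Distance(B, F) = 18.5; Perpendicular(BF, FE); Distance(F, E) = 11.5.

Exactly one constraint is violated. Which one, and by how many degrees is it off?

Perpendicular(BF, FE) — off by 6.70°.

J = (0.00, 0.00) ✓; JB at -34.90° ✓; |JB| = 32.60 ✓; ∠JBF = 132.9° ✓; |BF| = 18.50 ✓; ∠(BF, FE) = 96.70° ✗; |FE| = 11.50 ✓.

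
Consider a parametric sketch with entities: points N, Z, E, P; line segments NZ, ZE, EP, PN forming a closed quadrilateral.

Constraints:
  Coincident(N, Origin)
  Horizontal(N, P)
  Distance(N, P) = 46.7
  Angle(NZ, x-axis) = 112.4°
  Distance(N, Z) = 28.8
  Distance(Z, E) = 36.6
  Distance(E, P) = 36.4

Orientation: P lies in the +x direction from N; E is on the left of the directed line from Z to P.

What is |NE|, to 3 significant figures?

39.1

Checks: |ZE| = 36.60 ✓; |EP| = 36.40 ✓.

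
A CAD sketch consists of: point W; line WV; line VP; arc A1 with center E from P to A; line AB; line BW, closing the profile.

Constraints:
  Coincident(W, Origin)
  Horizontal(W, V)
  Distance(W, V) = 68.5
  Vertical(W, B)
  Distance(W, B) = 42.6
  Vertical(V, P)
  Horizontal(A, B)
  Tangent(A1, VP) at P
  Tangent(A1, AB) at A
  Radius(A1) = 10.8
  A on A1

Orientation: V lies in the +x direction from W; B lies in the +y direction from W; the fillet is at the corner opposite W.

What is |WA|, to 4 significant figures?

71.72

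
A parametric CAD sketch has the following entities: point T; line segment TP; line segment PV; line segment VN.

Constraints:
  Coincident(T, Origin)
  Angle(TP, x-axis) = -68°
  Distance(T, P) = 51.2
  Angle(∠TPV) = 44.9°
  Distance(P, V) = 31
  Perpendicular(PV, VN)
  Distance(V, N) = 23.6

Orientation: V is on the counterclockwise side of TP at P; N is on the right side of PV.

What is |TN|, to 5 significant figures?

59.972

∠TPV = 44.9°, so PV runs at -68.0° + (180° − 44.9°) = 67.100° from the x-axis; with |PV| = 31.0, V = P + 31.0·(cos 67.100°, sin 67.100°) = (31.243, -18.915). PV ⟂ VN; with |VN| = 23.6 on the right of PV, N = V + 23.6·(0.92119, -0.38912) = (52.983, -28.098). Then |TN| = |N − T| = 59.972.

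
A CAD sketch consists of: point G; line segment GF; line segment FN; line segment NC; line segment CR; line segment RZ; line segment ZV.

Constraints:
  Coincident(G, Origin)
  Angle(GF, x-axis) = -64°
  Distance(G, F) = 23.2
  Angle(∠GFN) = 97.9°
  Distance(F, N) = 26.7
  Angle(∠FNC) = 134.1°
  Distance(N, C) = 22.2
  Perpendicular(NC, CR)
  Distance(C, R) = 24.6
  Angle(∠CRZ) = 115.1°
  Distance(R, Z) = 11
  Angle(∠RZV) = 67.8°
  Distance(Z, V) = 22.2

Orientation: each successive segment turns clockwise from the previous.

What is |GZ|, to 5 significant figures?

18.453

The perpendicularity gives CR at right angles to NC, so CR runs at 78.000°; with |CR| = 24.6, R = (-28.591, -7.0657). ∠CRZ = 115.1° gives RZ at 13.100° from the x-axis; with |RZ| = 11.0, Z = (-17.878, -4.5726). Then |GZ| = |Z − G| = 18.453.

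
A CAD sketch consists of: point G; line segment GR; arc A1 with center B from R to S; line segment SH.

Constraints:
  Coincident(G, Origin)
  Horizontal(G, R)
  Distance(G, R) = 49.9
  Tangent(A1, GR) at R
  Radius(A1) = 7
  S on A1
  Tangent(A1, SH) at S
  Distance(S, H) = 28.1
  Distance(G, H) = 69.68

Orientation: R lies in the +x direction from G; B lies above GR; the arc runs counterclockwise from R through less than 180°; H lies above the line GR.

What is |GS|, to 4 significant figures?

57.14

Checks: G.y = 0.00, R.y = 0.00 ✓; |BS| = 7.000 ✓; ∠(BS, SH) = 90.00° ✓; |SH| = 28.10 ✓; |GH| = 69.68 ✓.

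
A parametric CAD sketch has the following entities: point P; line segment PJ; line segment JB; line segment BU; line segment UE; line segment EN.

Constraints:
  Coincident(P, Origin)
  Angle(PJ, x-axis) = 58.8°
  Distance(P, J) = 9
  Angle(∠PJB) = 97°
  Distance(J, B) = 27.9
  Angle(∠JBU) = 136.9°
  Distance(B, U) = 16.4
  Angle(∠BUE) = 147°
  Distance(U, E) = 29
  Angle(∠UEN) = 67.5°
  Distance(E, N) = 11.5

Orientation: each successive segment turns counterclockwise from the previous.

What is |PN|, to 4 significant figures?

46.49

∠BUE = 147.0° gives UE at -142.1° from the x-axis; with |UE| = 29.0, E = (-56.49, 5.737). ∠UEN = 67.5° gives EN at -29.60° from the x-axis; with |EN| = 11.5, N = (-46.49, 0.05643). Then |PN| = |N − P| = 46.49.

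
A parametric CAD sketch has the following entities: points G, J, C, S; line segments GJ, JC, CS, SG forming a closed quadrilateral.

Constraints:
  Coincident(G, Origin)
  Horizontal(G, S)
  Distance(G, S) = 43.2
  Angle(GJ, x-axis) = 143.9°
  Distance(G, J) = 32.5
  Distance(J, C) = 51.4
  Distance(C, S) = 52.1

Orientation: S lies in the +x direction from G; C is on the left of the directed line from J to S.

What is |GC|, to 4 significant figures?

48.90

G is at the origin; G and S share the same y with |GS| = 43.2 and S in +x, so S = (43.2, 0). GJ runs at 143.9° with |GJ| = 32.5, so J = (-26.26, 19.15). C is determined by |JC| = 51.4 and |CS| = 52.1 together: it lies at the intersection of circle(J, 51.4) and circle(S, 52.1). With |JS| = 72.05, the foot of the radical line on JS is 35.52 from J and the perpendicular offset is √(51.4² − 35.52²) = 37.15. Taking the left-of-JS solution: C = (17.86, 45.52).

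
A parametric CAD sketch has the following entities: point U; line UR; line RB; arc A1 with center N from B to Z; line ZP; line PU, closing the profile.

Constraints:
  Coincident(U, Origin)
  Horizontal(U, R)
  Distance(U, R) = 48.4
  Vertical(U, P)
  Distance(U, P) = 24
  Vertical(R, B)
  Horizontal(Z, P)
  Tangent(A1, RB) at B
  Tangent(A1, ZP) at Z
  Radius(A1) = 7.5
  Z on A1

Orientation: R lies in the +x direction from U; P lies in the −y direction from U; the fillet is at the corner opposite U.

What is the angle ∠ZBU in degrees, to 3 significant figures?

63.8°

The virtual corner opposite U is at (48.4, -24.0). Tangency of A1 to RB means the radius NB is perpendicular to RB and tangency of A1 to ZP means the radius NZ is perpendicular to ZP, with radius 7.5, so the center N sits 7.5 in from both sides at N = (40.9, -16.5). That places the tangent points at B = (48.4, -16.5) on RB and Z = (40.9, -24.0) on ZP. Then cos ∠ZBU = BZ·BU / (|BZ||BU|), giving 63.8°.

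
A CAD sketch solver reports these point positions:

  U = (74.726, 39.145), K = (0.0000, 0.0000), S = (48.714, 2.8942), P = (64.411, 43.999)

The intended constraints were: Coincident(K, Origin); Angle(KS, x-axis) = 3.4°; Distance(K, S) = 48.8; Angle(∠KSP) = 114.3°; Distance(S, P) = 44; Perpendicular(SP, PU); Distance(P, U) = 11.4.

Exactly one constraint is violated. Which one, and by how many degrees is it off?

Perpendicular(SP, PU) — off by 4.30°.

K = (0.00, 0.00) ✓; KS at 3.400° ✓; |KS| = 48.80 ✓; ∠KSP = 114.3° ✓; |SP| = 44.00 ✓; ∠(SP, PU) = 94.30° ✗; |PU| = 11.40 ✓.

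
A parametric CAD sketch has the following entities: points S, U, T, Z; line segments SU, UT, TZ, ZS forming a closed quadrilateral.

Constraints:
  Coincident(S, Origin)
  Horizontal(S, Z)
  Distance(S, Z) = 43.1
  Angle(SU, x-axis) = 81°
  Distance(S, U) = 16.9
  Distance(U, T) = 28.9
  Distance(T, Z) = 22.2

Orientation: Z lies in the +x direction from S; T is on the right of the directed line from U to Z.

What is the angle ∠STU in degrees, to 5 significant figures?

35.656°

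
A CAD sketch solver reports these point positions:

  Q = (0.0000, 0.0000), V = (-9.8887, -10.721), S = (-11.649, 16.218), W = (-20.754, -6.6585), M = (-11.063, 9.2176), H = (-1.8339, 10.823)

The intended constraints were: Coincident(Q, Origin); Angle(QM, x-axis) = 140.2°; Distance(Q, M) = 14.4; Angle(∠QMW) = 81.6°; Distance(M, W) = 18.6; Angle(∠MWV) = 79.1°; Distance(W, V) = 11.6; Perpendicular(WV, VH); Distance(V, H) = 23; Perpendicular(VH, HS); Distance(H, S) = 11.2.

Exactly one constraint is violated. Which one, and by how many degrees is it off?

Perpendicular(VH, HS) — off by 8.30°.

Q = (0.00, 0.00) ✓; QM at 140.2° ✓; |QM| = 14.40 ✓; ∠QMW = 81.60° ✓; |MW| = 18.60 ✓; ∠MWV = 79.10° ✓; |WV| = 11.60 ✓; ∠(WV, VH) = 90.00° ✓; |VH| = 23.00 ✓; ∠(VH, HS) = 81.70° ✗; |HS| = 11.20 ✓.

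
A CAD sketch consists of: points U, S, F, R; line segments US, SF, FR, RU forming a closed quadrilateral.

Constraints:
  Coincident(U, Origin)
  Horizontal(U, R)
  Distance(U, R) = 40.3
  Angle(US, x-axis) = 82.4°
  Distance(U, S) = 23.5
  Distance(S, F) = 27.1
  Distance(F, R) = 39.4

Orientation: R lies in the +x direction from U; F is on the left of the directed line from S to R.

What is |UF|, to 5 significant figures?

45.464

U is at the origin; U and R share the same y with |UR| = 40.3 and R in +x, so R = (40.3, 0). US runs at 82.4° with |US| = 23.5, so S = (3.1080, 23.294). F is determined by |SF| = 27.1 and |FR| = 39.4 together: it lies at the intersection of circle(S, 27.1) and circle(R, 39.4). With |SR| = 43.884, the foot of the radical line on SR is 12.623 from S and the perpendicular offset is √(27.1² − 12.623²) = 23.981. Taking the left-of-SR solution: F = (26.535, 36.917).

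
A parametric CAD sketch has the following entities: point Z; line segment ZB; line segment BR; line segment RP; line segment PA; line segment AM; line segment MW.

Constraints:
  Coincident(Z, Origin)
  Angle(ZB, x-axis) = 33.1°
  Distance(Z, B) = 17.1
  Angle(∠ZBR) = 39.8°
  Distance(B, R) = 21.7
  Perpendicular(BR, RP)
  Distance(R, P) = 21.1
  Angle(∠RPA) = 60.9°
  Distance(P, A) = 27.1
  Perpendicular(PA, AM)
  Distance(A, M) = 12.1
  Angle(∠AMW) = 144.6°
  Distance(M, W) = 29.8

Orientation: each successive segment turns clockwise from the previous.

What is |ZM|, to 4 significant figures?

16.44

∠RPA = 60.9° gives PA at 43.80° from the x-axis; with |PA| = 27.1, A = (7.337, 13.56). PA ⟂ AM, so AM runs at -46.20°; with |AM| = 12.1, M = (15.71, 4.826). Then |ZM| = |M − Z| = 16.44.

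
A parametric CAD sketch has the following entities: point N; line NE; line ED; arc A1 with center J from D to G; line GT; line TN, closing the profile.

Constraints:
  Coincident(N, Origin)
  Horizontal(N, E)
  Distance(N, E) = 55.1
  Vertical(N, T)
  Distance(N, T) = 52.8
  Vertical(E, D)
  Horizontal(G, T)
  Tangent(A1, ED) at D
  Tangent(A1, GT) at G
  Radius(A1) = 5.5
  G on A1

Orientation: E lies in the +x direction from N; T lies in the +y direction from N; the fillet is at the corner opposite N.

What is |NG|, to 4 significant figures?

72.44

N is at the origin; N and E share the same y with |NE| = 55.1 and E on the +x side, so E = (55.10, 0.000). NT is vertical with |NT| = 52.8 and T on the +y side, so T = (0.000, 52.80). The virtual corner opposite N is at (55.10, 52.80). The tangent condition forces JD to be normal to ED and the tangent condition forces JG to be normal to GT, with radius 5.5, so the center J sits 5.5 in from both sides at J = (49.60, 47.30). That places the tangent points at D = (55.10, 47.30) on ED and G = (49.60, 52.80) on GT. Then |NG| = |G − N| = 72.44.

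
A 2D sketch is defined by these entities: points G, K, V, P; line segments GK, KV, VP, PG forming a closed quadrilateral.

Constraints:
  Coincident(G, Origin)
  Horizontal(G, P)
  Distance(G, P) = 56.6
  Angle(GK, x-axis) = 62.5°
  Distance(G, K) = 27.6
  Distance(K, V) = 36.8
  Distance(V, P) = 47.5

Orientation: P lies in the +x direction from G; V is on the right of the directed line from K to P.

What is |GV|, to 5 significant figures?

16.281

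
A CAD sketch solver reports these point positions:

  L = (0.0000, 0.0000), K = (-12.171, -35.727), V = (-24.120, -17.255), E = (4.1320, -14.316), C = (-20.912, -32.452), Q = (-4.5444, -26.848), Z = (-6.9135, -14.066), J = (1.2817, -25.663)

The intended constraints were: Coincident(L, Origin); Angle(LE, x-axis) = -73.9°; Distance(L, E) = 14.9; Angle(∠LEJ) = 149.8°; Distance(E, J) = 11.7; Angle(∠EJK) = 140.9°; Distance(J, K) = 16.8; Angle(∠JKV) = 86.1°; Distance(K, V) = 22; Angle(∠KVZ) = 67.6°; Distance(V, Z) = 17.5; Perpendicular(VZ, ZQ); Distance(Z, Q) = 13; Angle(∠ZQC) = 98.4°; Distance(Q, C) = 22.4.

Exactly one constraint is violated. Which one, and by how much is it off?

Distance(Q, C) = 22.4 — off by 5.10.

L = (0.00, 0.00) ✓; LE at -73.90° ✓; |LE| = 14.90 ✓; ∠LEJ = 149.8° ✓; |EJ| = 11.70 ✓; ∠EJK = 140.9° ✓; |JK| = 16.80 ✓; ∠JKV = 86.10° ✓; |KV| = 22.00 ✓; ∠KVZ = 67.60° ✓; |VZ| = 17.50 ✓; ∠(VZ, ZQ) = 90.00° ✓; |ZQ| = 13.00 ✓; ∠ZQC = 98.40° ✓; |QC| = 17.30 ✗.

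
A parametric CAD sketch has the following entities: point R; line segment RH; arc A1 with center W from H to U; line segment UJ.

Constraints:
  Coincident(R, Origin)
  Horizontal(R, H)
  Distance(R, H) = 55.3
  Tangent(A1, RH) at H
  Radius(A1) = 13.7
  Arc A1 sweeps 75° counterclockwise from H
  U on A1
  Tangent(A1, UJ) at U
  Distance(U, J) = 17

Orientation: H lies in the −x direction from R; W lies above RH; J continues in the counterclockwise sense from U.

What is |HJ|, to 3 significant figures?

31.9

R is at the origin; RH is horizontal with |RH| = 55.3 and H on the −x side, so H = (-55.3, 0.00). A1 meets RH tangentially, so WH is at right angles to RH, so W = H + (0, 13.7) = (-55.3, 13.7). On A1, H sits at bearing -90° from W; a 75° counterclockwise sweep puts U at bearing -15°, so U = W + 13.7·(cos -15°, sin -15°) = (-42.1, 10.2). Since A1 is tangent to UJ there, WU ⟂ UJ, so UJ runs along (−sin -15°, cos -15°); with |UJ| = 17.0, J = (-37.7, 26.6). Then |HJ| = |J − H| = 31.9.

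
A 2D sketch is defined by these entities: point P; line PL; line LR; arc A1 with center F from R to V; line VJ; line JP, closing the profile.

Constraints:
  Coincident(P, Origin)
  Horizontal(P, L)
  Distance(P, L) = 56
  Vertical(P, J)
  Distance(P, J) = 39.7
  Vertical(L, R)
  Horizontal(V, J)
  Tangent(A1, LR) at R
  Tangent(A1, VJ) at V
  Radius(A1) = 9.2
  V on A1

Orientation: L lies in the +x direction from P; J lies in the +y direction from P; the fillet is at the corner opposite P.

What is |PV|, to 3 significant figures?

61.4

P is at the origin; PL is horizontal with |PL| = 56.0 and L on the +x side, so L = (56.0, 0.00). P and J share the same x with |PJ| = 39.7 and J on the +y side, so J = (0.00, 39.7). The virtual corner opposite P is at (56.0, 39.7). Since A1 is tangent to LR there, FR ⟂ LR and since A1 is tangent to VJ there, FV ⟂ VJ, with radius 9.2, so the center F sits 9.2 in from both sides at F = (46.8, 30.5). That places the tangent points at R = (56.0, 30.5) on LR and V = (46.8, 39.7) on VJ. Then |PV| = |V − P| = 61.4.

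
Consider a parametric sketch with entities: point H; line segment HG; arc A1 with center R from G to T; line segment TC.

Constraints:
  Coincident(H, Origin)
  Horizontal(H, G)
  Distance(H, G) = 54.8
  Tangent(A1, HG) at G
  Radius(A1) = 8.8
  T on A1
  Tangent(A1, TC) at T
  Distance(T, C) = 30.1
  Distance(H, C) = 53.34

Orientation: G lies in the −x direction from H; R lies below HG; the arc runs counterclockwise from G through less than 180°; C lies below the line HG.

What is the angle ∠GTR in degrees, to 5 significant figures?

22.043°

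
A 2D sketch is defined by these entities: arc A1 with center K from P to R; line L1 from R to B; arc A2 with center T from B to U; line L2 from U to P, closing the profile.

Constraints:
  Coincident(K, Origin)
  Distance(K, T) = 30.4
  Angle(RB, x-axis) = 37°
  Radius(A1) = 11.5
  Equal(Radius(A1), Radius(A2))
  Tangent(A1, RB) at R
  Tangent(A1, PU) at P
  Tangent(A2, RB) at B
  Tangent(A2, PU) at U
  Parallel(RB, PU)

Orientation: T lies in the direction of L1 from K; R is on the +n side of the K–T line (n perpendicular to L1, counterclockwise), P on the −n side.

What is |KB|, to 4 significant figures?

32.50

Tangency of A1 to both parallel lines with radius 11.5 puts R and P at K ± 11.5·n: R = (-6.921, 9.184), P = (6.921, -9.184). Equal radii place B and U the same way about T: B = T + 11.5·n = (17.36, 27.48), U = T − 11.5·n = (31.20, 9.111). Then |KB| = |B − K| = 32.50.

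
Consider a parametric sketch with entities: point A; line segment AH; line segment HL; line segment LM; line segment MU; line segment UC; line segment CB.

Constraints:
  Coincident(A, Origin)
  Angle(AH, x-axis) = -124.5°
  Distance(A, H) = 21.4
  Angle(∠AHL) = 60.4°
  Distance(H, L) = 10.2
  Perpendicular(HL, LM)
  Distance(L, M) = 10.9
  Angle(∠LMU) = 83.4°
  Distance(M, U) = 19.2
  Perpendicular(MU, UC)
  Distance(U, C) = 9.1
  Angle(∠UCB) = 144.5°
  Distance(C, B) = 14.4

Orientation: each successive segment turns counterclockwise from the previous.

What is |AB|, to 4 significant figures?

30.90

The perpendicularity gives UC at right angles to MU, so UC runs at -88.30°; with |UC| = 9.1, C = (-19.95, -17.31). ∠UCB = 144.5° gives CB at -52.80° from the x-axis; with |CB| = 14.4, B = (-11.24, -28.78). Then |AB| = |B − A| = 30.90.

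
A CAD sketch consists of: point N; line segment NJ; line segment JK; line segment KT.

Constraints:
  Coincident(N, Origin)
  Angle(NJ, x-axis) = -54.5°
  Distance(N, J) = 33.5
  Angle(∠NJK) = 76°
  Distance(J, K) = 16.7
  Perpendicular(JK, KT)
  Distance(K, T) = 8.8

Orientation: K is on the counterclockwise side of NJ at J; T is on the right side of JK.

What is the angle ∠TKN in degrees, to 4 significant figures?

165.2°

∠NJK = 76.0°, so JK runs at -54.5° + (180° − 76.0°) = 49.50° from the x-axis; with |JK| = 16.7, K = J + 16.7·(cos 49.50°, sin 49.50°) = (30.30, -14.57). JK is perpendicular to KT; with |KT| = 8.8 on the right of JK, T = K + 8.8·(0.7604, -0.6494) = (36.99, -20.29). Then cos ∠TKN = KT·KN / (|KT||KN|), giving 165.2°.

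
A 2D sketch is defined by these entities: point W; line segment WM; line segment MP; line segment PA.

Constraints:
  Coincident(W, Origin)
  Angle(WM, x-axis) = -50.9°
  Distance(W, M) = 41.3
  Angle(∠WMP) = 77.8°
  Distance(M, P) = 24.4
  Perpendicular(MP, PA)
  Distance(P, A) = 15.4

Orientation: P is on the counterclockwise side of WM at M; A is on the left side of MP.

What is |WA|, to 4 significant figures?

29.48

W is at the origin; WM runs at -50.9° with length 41.3, so M = 41.3·(cos -50.9°, sin -50.9°) = (26.05, -32.05). ∠WMP = 77.8°, so MP runs at -50.9° + (180° − 77.8°) = 51.30° from the x-axis; with |MP| = 24.4, P = M + 24.4·(cos 51.30°, sin 51.30°) = (41.30, -13.01). The perpendicularity gives PA at right angles to MP; with |PA| = 15.4 on the left of MP, A = P + 15.4·(-0.7804, 0.6252) = (29.28, -3.379). Then |WA| = |A − W| = 29.48.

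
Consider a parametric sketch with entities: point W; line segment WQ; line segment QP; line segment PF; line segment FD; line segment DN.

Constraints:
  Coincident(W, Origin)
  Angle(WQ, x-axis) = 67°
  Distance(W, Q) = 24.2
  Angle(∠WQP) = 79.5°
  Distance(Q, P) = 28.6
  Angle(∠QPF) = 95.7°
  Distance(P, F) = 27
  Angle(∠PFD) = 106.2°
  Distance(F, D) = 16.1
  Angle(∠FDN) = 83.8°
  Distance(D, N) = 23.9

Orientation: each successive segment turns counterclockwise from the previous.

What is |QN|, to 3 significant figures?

14.0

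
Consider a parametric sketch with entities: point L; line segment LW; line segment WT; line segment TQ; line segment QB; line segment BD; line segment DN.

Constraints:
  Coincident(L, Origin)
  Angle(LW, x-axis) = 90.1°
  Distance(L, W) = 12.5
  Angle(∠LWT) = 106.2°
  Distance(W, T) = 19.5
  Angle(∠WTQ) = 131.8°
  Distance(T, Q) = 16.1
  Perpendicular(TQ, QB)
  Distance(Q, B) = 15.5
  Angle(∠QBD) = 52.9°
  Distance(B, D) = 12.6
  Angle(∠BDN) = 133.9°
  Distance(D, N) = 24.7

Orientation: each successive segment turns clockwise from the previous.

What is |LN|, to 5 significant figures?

42.831

L is at the origin; LW runs at 90.1° with length 12.5, so W = (-0.021817, 12.500). ∠LWT = 106.2° gives WT at 16.300° from the x-axis; with |WT| = 19.5, T = (18.694, 17.973). ∠WTQ = 131.8° gives TQ at -31.900° from the x-axis; with |TQ| = 16.1, Q = (32.363, 9.4651). The perpendicularity gives QB at right angles to TQ, so QB runs at -121.90°; with |QB| = 15.5, B = (24.172, -3.6939). ∠QBD = 52.9° gives BD at 111.00° from the x-axis; with |BD| = 12.6, D = (19.657, 8.0692). ∠BDN = 133.9° gives DN at 64.900° from the x-axis; with |DN| = 24.7, N = (30.134, 30.437). Then |LN| = |N − L| = 42.831.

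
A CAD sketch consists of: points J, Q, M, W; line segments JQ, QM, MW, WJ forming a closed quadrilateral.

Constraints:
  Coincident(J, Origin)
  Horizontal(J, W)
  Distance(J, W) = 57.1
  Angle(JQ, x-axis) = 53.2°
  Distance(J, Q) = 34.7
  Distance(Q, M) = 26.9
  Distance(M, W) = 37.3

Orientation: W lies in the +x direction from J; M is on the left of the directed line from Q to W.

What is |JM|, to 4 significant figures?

58.64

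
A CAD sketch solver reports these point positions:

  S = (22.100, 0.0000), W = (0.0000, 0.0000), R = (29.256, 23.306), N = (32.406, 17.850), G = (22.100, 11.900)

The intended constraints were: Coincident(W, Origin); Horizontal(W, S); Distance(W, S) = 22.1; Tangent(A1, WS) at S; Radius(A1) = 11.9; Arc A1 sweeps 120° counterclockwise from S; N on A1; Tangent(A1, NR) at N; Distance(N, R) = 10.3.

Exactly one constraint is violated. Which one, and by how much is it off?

Distance(N, R) = 10.3 — off by 4.00.

W = (0.00, 0.00) ✓; W.y = 0.00, S.y = 0.00 ✓; |WS| = 22.10 ✓; ∠(GS, SW) = 90.00° ✓; |GS| = 11.90 ✓; bearing(G→N) − bearing(G→S) = 120.0° ✓; |GN| = 11.90 ✓; ∠(GN, NR) = 90.00° ✓; |NR| = 6.300 ✗.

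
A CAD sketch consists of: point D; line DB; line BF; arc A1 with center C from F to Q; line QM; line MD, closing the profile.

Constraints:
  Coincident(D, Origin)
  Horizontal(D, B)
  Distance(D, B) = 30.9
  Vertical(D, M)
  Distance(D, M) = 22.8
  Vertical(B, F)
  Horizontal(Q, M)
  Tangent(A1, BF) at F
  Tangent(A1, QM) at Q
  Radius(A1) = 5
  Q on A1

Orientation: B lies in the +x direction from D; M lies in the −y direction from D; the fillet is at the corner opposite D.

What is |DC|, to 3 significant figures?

31.4

D and M share the same x with |DM| = 22.8 and M on the −y side, so M = (0.00, -22.8). The virtual corner opposite D is at (30.9, -22.8). The tangent condition forces CF to be normal to BF and tangency of A1 to QM means the radius CQ is perpendicular to QM, with radius 5.0, so the center C sits 5.0 in from both sides at C = (25.9, -17.8). Then |DC| = |C − D| = 31.4.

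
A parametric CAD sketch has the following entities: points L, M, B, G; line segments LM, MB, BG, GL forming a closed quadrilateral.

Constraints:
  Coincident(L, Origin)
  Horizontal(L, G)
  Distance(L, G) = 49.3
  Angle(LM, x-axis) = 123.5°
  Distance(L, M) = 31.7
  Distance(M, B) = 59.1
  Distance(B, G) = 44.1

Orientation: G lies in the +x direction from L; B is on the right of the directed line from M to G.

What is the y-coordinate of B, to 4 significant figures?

-24.44

Checks: |MB| = 59.10 ✓; |BG| = 44.10 ✓.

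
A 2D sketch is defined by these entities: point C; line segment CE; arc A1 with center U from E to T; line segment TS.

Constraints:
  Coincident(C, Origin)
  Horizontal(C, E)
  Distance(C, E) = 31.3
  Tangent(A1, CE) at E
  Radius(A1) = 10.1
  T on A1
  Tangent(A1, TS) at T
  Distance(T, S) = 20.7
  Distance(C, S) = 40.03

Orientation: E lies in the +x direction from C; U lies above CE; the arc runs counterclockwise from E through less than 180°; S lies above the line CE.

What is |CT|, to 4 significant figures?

42.18

C is at the origin; C and E share the same y with |CE| = 31.3 and E on the +x side, so E = (31.30, 0.000). Tangency of A1 to CE means the radius UE is perpendicular to CE, so U = E + (0, 10.1) = (31.30, 10.10). Since UT ⟂ TS (tangency), |US| = √(10.1² + 20.7²) = 23.03 regardless of where T sits on A1. So S lies on both circle(C, 40.03) and circle(U, 23.03); the above-CE intersection is S = (24.09, 31.97). T is the foot of the tangent from S: T = (38.53, 17.15).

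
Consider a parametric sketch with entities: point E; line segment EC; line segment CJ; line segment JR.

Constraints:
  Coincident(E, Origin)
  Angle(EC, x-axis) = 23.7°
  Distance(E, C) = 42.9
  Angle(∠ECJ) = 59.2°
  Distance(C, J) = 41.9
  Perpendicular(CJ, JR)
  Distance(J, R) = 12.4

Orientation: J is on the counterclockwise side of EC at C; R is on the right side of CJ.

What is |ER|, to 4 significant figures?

53.13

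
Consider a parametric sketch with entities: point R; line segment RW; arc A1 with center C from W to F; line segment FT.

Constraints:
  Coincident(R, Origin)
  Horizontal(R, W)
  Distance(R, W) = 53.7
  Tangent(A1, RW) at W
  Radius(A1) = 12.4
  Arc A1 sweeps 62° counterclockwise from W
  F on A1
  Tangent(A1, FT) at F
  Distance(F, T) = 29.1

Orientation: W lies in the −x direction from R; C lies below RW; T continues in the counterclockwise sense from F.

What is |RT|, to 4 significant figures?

84.70

R is at the origin; RW is horizontal with |RW| = 53.7 and W on the −x side, so W = (-53.70, 0.000). Since A1 is tangent to RW there, CW ⟂ RW, so C = W + (0, -12.4) = (-53.70, -12.40). On A1, W sits at bearing 90° from C; a 62° counterclockwise sweep puts F at bearing 152°, so F = C + 12.4·(cos 152°, sin 152°) = (-64.65, -6.579). The tangent condition forces CF to be normal to FT, so FT runs along (−sin 152°, cos 152°); with |FT| = 29.1, T = (-78.31, -32.27). Then |RT| = |T − R| = 84.70.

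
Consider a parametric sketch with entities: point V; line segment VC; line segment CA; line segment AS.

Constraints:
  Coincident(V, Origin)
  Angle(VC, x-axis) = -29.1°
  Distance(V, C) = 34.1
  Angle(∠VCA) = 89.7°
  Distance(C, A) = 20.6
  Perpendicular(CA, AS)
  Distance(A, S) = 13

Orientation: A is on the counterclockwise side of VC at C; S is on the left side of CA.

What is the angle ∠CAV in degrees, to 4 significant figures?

59.08°

V is at the origin; VC runs at -29.1° with length 34.1, so C = 34.1·(cos -29.1°, sin -29.1°) = (29.80, -16.58). ∠VCA = 89.7°, so CA runs at -29.1° + (180° − 89.7°) = 61.20° from the x-axis; with |CA| = 20.6, A = C + 20.6·(cos 61.20°, sin 61.20°) = (39.72, 1.468). Then cos ∠CAV = AC·AV / (|AC||AV|), giving 59.08°.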